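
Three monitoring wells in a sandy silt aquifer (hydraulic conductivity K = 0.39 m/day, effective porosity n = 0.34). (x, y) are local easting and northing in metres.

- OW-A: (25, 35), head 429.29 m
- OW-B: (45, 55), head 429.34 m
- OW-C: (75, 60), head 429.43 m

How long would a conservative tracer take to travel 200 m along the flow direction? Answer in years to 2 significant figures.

150 years

With h = a·x + b·y + c and OW-A as origin, the differences give:
  20·a + 20·b = +0.05
  50·a + 25·b = +0.14
Eliminate b (×25 and ×20, subtract): -500·a = -1.550 → a = ∂h/∂x = +0.003100
Back-substitute: b = ∂h/∂y = -0.0006000.
|∇h| = √(0.003100² + -0.0006000²) = 0.003158
Seepage velocity v = K·i/n = 0.39 × 0.003158 / 0.34 = 0.003622 m/day.
t = 200 / 0.003622 = 5.522e+04 days = 151 years.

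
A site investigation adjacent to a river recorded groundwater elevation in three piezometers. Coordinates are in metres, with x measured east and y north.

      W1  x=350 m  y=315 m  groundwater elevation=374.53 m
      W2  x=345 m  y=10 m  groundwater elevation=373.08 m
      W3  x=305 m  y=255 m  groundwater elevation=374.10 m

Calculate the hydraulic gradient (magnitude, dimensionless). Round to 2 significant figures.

Taking W1 as reference: W2−W1 = (-5, -305, -1.45); W3−W1 = (-45, -60, -0.43).
Determinant of the coordinate differences = (-5)·(-60) − (-45)·(-305) = -13425.
∂h/∂x = [(-1.45)·(-60) − (-0.43)·(-305)] / -13425 = +0.003289
∂h/∂y = [(-5)·(-0.43) − (-45)·(-1.45)] / -13425 = +0.004700
|∇h| = √(0.003289² + 0.004700²) = 0.005737

0.0057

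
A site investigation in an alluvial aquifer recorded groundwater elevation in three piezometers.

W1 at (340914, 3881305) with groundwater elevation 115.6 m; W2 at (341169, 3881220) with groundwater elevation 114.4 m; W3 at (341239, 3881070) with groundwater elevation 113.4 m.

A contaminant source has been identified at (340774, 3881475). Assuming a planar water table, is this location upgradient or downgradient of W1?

upgradient

Three-point gradient (reference W1): Δ to W2 = (255, -85, -1.2), Δ to W3 = (325, -235, -2.2).
∂h/∂x = -0.002941, ∂h/∂y = +0.005294 (det = -32300).
Head at (340774, 3881475) = 115.6 + (-0.002941)·(-140) + (+0.005294)·(170) = 116.91 m.
That is higher than the 115.6 m at W1, so the point is upgradient.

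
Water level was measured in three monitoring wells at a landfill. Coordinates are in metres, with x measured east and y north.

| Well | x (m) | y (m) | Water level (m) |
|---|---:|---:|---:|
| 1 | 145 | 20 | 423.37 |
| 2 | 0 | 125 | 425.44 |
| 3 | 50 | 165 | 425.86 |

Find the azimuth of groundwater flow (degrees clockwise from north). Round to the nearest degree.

Taking 1 as reference: 2−1 = (-145, 105, +2.07); 3−1 = (-95, 145, +2.49).
Solve a·Δx + b·Δy = Δh: det = (-145)·145 − (-95)·105 = -11050.
∂h/∂x = [(+2.07)·145 − (+2.49)·105] / -11050 = -0.003502
∂h/∂y = [(-145)·(+2.49) − (-95)·(+2.07)] / -11050 = +0.01488
Flow direction (−∇h) has components (+0.003502 E, -0.01488 N).
Azimuth = atan2(E, N) = atan2(+0.003502, -0.01488) = 166.8° ≈ 167°.

167°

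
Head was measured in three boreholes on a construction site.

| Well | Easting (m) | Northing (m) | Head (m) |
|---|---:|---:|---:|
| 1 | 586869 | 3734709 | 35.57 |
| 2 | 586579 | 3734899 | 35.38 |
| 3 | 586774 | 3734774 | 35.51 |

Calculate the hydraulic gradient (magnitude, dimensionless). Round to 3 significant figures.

With h = a·x + b·y + c and 1 as origin, the differences give:
  (-290)·a + 190·b = -0.19
  (-95)·a + 65·b = -0.06
Eliminate b (×65 and ×190, subtract): -800·a = -0.950 → a = ∂h/∂x = +0.001187
Back-substitute: b = ∂h/∂y = +0.0008125.
|∇h| = √(0.001187² + 0.0008125²) = 0.001438

0.00144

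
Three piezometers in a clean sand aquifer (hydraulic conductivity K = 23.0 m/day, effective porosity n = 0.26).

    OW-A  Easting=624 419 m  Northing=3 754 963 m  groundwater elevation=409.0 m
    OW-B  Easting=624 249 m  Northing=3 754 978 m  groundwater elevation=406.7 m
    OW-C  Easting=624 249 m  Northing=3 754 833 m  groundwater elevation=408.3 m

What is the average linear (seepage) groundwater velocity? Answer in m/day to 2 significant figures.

1.5 m/day

Taking OW-A as reference: OW-B−OW-A = (-170, 15, -2.3); OW-C−OW-A = (-170, -130, -0.7).
Solve a·Δx + b·Δy = Δh: det = (-170)·(-130) − (-170)·15 = 24650.
∂h/∂x = [(-2.3)·(-130) − (-0.7)·15] / 24650 = +0.01256
∂h/∂y = [(-170)·(-0.7) − (-170)·(-2.3)] / 24650 = -0.01103
|∇h| = √(0.01256² + -0.01103²) = 0.01672
Seepage velocity v = K·i/n = 23.0 × 0.01672 / 0.26 = 1.479 m/day.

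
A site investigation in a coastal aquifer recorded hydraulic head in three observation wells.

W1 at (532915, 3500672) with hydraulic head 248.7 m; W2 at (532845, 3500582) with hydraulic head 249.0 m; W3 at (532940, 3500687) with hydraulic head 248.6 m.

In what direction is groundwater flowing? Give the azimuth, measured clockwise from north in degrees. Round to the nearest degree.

With h = a·x + b·y + c and W1 as origin, the differences give:
  (-70)·a + (-90)·b = +0.3
  25·a + 15·b = -0.1
Eliminate b (×15 and ×(-90), subtract): 1200·a = -4.50 → a = ∂h/∂x = -0.003750
Back-substitute: b = ∂h/∂y = -0.0004167.
Flow direction (−∇h) has components (+0.003750 E, +0.0004167 N).
Azimuth = atan2(E, N) = atan2(+0.003750, +0.0004167) = 83.7° ≈ 084°.

084°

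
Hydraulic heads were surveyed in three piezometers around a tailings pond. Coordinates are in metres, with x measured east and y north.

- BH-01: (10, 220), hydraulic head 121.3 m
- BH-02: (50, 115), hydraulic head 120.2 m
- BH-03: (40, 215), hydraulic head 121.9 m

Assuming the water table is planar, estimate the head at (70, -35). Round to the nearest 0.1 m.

With h = a·x + b·y + c and BH-01 as origin, the differences give:
  40·a + (-105)·b = -1.1
  30·a + (-5)·b = +0.6
Eliminate b (×(-5) and ×(-105), subtract): 2950·a = 68.50 → a = ∂h/∂x = +0.02322
Back-substitute: b = ∂h/∂y = +0.01932.
h(70, -35) = 121.3 + (+0.02322)·(60) + (+0.01932)·(-255) = 121.3 +1.393 -4.927 = 117.766 m.

117.8 m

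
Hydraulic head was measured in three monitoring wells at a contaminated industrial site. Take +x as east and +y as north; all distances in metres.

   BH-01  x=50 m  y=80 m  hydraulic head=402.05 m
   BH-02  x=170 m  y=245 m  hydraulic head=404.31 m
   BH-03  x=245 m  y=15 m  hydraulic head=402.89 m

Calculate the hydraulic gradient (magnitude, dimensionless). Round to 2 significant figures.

0.011

Three-point gradient (reference BH-01): Δ to BH-02 = (120, 165, +2.26), Δ to BH-03 = (195, -65, +0.84).
∂h/∂x = +0.007142, ∂h/∂y = +0.008503 (det = -39975).
|∇h| = √(0.007142² + 0.008503²) = 0.0111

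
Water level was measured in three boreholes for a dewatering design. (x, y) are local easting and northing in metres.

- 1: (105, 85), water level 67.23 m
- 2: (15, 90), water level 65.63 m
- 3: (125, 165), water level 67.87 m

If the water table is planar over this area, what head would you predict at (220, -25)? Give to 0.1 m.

Differences from 1: to 2 (Δx, Δy, Δh) = (-90, 5, -1.60); to 3 = (20, 80, +0.64).
Determinant of the coordinate differences = (-90)·80 − 20·5 = -7300.
∂h/∂x = [(-1.60)·80 − (+0.64)·5] / -7300 = +0.01797
∂h/∂y = [(-90)·(+0.64) − 20·(-1.60)] / -7300 = +0.003507
h(220, -25) = 67.23 + (+0.01797)·(115) + (+0.003507)·(-110) = 67.23 +2.067 -0.386 = 68.911 m.

68.9 m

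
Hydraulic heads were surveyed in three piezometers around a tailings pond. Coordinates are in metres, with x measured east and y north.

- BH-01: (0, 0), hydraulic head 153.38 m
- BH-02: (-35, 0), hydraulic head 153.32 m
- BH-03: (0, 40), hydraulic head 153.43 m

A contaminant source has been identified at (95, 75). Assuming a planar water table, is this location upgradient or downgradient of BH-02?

∂h/∂x = (153.32 − 153.38) / (-35 − 0) = +0.001714
∂h/∂y = (153.43 − 153.38) / (40 − 0) = +0.001250
Head at (95, 75) = 153.38 + (+0.001714)·(95) + (+0.001250)·(75) = 153.64 m.
That is higher than the 153.32 m at BH-02, so the point is upgradient.

upgradient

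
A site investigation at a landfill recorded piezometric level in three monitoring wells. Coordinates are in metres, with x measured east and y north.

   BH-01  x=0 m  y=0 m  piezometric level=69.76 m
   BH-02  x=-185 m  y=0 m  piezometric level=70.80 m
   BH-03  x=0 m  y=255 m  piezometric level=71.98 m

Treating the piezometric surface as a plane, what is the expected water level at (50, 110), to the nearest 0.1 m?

∂h/∂x = (70.80 − 69.76) / (-185 − 0) = -0.005622
∂h/∂y = (71.98 − 69.76) / (255 − 0) = +0.008706
h(50, 110) = 69.76 + (-0.005622)·(50) + (+0.008706)·(110) = 69.76 -0.281 +0.958 = 70.437 m.

70.4 m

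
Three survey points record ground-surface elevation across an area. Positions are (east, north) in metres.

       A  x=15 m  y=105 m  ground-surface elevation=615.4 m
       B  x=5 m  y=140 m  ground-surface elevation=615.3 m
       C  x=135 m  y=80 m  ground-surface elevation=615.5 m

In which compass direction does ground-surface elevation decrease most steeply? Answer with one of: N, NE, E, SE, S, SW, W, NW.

N

Taking A as reference: B−A = (-10, 35, -0.1); C−A = (120, -25, +0.1).
Determinant of the coordinate differences = (-10)·(-25) − 120·35 = -3950.
∂z/∂x = [(-0.1)·(-25) − (+0.1)·35] / -3950 = +0.0002532
∂z/∂y = [(-10)·(+0.1) − 120·(-0.1)] / -3950 = -0.002785
Steepest decrease is along −∇f = (-0.0002532 E, +0.002785 N) → north.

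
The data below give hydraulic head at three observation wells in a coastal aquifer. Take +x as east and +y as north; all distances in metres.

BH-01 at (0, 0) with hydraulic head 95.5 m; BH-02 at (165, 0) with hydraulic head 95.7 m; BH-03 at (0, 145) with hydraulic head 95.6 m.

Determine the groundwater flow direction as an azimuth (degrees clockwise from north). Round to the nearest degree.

∂h/∂x = (95.7 − 95.5) / (165 − 0) = +0.001212
∂h/∂y = (95.6 − 95.5) / (145 − 0) = +0.0006897
Flow direction (−∇h) has components (-0.001212 E, -0.0006897 N).
Azimuth = atan2(E, N) = atan2(-0.001212, -0.0006897) = 240.4° ≈ 240°.

240°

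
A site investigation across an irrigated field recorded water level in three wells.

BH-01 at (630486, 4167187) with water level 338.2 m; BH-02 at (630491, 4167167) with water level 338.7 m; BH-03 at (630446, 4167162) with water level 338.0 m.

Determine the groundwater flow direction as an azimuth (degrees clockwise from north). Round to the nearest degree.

319°

Taking BH-01 as reference: BH-02−BH-01 = (5, -20, +0.5); BH-03−BH-01 = (-40, -25, -0.2).
Solve a·Δx + b·Δy = Δh: det = 5·(-25) − (-40)·(-20) = -925.
∂h/∂x = [(+0.5)·(-25) − (-0.2)·(-20)] / -925 = +0.01784
∂h/∂y = [5·(-0.2) − (-40)·(+0.5)] / -925 = -0.02054
Flow direction (−∇h) has components (-0.01784 E, +0.02054 N).
Azimuth = atan2(E, N) = atan2(-0.01784, +0.02054) = 319.0° ≈ 319°.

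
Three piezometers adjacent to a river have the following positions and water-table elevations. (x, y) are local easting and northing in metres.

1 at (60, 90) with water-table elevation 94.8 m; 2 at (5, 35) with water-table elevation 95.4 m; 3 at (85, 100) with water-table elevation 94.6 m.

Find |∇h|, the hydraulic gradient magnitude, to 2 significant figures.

Differences from 1: to 2 (Δx, Δy, Δh) = (-55, -55, +0.6); to 3 = (25, 10, -0.2).
Determinant of the coordinate differences = (-55)·10 − 25·(-55) = 825.
∂h/∂x = [(+0.6)·10 − (-0.2)·(-55)] / 825 = -0.006061
∂h/∂y = [(-55)·(-0.2) − 25·(+0.6)] / 825 = -0.004848
|∇h| = √(-0.006061² + -0.004848²) = 0.007761

0.0078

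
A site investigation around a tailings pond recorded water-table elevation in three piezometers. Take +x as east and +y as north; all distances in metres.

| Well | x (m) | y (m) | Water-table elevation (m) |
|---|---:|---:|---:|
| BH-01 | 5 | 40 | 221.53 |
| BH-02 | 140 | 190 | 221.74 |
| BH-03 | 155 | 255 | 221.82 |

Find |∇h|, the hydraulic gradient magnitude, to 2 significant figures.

0.0012

Differences from BH-01: to BH-02 (Δx, Δy, Δh) = (135, 150, +0.21); to BH-03 = (150, 215, +0.29).
Solve a·Δx + b·Δy = Δh: det = 135·215 − 150·150 = 6525.
∂h/∂x = [(+0.21)·215 − (+0.29)·150] / 6525 = +0.0002529
∂h/∂y = [135·(+0.29) − 150·(+0.21)] / 6525 = +0.001172
|∇h| = √(0.0002529² + 0.001172²) = 0.001199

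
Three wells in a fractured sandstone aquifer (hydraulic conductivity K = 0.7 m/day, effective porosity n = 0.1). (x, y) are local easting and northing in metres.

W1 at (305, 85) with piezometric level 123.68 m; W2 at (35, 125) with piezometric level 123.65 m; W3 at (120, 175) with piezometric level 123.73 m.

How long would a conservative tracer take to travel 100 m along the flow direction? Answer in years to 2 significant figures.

Differences from W1: to W2 (Δx, Δy, Δh) = (-270, 40, -0.03); to W3 = (-185, 90, +0.05).
Determinant of the coordinate differences = (-270)·90 − (-185)·40 = -16900.
∂h/∂x = [(-0.03)·90 − (+0.05)·40] / -16900 = +0.0002781
∂h/∂y = [(-270)·(+0.05) − (-185)·(-0.03)] / -16900 = +0.001127
|∇h| = √(0.0002781² + 0.001127²) = 0.001161
Seepage velocity v = K·i/n = 0.7 × 0.001161 / 0.1 = 0.008127 m/day.
t = 100 / 0.008127 = 1.23e+04 days = 33.7 years.

34 years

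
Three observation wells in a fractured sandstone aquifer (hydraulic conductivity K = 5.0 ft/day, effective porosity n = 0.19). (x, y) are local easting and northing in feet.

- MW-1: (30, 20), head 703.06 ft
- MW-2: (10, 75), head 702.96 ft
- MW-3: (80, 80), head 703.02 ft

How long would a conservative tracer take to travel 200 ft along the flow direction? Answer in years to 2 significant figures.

Differences from MW-1: to MW-2 (Δx, Δy, Δh) = (-20, 55, -0.10); to MW-3 = (50, 60, -0.04).
Solve a·Δx + b·Δy = Δh: det = (-20)·60 − 50·55 = -3950.
∂h/∂x = [(-0.10)·60 − (-0.04)·55] / -3950 = +0.0009620
∂h/∂y = [(-20)·(-0.04) − 50·(-0.10)] / -3950 = -0.001468
|∇h| = √(0.0009620² + -0.001468²) = 0.001755
Seepage velocity v = K·i/n = 5.0 × 0.001755 / 0.19 = 0.04618 ft/day.
t = 200 / 0.04618 = 4331 days = 11.9 years.

12 years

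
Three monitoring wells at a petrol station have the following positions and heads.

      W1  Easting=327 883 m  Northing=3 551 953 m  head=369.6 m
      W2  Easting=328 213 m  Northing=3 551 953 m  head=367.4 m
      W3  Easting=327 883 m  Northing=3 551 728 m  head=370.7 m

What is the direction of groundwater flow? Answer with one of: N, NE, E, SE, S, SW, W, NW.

NE

∂h/∂x = (367.4 − 369.6) / (328213 − 327883) = -0.006667
∂h/∂y = (370.7 − 369.6) / (3551728 − 3551953) = -0.004889
Flow = −∇h = (+0.006667 east, +0.004889 north), which points northeast.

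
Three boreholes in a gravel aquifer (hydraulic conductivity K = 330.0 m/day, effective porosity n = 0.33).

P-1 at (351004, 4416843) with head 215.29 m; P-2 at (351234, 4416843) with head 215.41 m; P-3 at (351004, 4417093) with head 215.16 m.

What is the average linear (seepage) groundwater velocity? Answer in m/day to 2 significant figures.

∂h/∂x = (215.41 − 215.29) / (351234 − 351004) = +0.0005217
∂h/∂y = (215.16 − 215.29) / (4417093 − 4416843) = -0.0005200
|∇h| = √(0.0005217² + -0.0005200²) = 0.0007366
Seepage velocity v = K·i/n = 330.0 × 0.0007366 / 0.33 = 0.7366 m/day.

0.74 m/day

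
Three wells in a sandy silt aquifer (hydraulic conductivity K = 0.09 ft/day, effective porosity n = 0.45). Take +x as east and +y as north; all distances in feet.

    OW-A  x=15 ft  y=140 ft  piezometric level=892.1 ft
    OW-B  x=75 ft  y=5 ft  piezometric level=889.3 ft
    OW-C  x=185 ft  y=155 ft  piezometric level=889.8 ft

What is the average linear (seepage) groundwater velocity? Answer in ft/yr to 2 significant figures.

1.5 ft/yr

Three-point gradient (reference OW-A): Δ to OW-B = (60, -135, -2.8), Δ to OW-C = (170, 15, -2.3).
∂h/∂x = -0.01478, ∂h/∂y = +0.01417 (det = 23850).
|∇h| = √(-0.01478² + 0.01417²) = 0.02048
Seepage velocity v = K·i/n = 0.09 × 0.02048 / 0.45 = 0.004096 ft/day = 1.496 ft/yr.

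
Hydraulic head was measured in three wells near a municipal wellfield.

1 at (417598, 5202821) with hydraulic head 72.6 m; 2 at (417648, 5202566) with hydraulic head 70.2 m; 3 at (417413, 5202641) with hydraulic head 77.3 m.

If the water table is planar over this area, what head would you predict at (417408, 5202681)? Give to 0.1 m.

77.6 m

Differences from 1: to 2 (Δx, Δy, Δh) = (50, -255, -2.4); to 3 = (-185, -180, +4.7).
Solve a·Δx + b·Δy = Δh: det = 50·(-180) − (-185)·(-255) = -56175.
∂h/∂x = [(-2.4)·(-180) − (+4.7)·(-255)] / -56175 = -0.02903
∂h/∂y = [50·(+4.7) − (-185)·(-2.4)] / -56175 = +0.003721
h(417408, 5202681) = 72.6 + (-0.02903)·(-190) + (+0.003721)·(-140) = 72.6 +5.515 -0.521 = 77.594 m.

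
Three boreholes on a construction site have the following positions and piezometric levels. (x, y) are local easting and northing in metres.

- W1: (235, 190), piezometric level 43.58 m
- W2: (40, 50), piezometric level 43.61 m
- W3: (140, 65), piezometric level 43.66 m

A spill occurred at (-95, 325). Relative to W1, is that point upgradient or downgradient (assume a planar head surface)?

downgradient

Differences from W1: to W2 (Δx, Δy, Δh) = (-195, -140, +0.03); to W3 = (-95, -125, +0.08).
Solve a·Δx + b·Δy = Δh: det = (-195)·(-125) − (-95)·(-140) = 11075.
∂h/∂x = [(+0.03)·(-125) − (+0.08)·(-140)] / 11075 = +0.0006727
∂h/∂y = [(-195)·(+0.08) − (-95)·(+0.03)] / 11075 = -0.001151
Head at (-95, 325) = 43.58 + (+0.0006727)·(-330) + (-0.001151)·(135) = 43.20 m.
That is lower than the 43.58 m at W1, so the point is downgradient.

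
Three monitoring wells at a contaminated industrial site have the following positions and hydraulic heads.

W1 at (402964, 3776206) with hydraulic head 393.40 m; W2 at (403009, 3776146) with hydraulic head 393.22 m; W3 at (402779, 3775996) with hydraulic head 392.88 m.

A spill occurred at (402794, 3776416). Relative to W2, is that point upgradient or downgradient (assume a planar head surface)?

With h = a·x + b·y + c and W1 as origin, the differences give:
  45·a + (-60)·b = -0.18
  (-185)·a + (-210)·b = -0.52
Eliminate b (×(-210) and ×(-60), subtract): -20550·a = 6.600 → a = ∂h/∂x = -0.0003212
Back-substitute: b = ∂h/∂y = +0.002759.
Head at (402794, 3776416) = 393.40 + (-0.0003212)·(-170) + (+0.002759)·(210) = 394.03 m.
That is higher than the 393.22 m at W2, so the point is upgradient.

upgradient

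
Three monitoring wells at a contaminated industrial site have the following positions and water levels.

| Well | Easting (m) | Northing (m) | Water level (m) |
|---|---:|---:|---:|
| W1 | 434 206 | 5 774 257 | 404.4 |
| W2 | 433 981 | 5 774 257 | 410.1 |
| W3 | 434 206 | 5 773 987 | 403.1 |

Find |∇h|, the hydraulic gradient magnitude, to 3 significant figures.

0.0258

∂h/∂x = (410.1 − 404.4) / (433981 − 434206) = -0.02533
∂h/∂y = (403.1 − 404.4) / (5773987 − 5774257) = +0.004815
|∇h| = √(-0.02533² + 0.004815²) = 0.02578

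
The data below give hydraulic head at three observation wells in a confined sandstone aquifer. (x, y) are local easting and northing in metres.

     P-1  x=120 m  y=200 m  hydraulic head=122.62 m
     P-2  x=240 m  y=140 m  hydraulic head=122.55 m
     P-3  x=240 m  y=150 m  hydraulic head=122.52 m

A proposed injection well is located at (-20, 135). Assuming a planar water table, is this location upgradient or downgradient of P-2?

With h = a·x + b·y + c and P-1 as origin, the differences give:
  120·a + (-60)·b = -0.07
  120·a + (-50)·b = -0.10
Eliminate b (×(-50) and ×(-60), subtract): 1200·a = -2.500 → a = ∂h/∂x = -0.002083
Back-substitute: b = ∂h/∂y = -0.003000.
Head at (-20, 135) = 122.62 + (-0.002083)·(-140) + (-0.003000)·(-65) = 123.11 m.
That is higher than the 122.55 m at P-2, so the point is upgradient.

upgradient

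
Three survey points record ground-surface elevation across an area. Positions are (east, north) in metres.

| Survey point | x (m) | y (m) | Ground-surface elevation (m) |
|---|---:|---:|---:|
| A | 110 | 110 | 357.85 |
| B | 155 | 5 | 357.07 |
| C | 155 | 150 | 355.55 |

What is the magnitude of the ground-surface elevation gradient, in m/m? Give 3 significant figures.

Differences from A: to B (Δx, Δy, Δh) = (45, -105, -0.78); to C = (45, 40, -2.30).
Solve a·Δx + b·Δy = Δz: det = 45·40 − 45·(-105) = 6525.
∂z/∂x = [(-0.78)·40 − (-2.30)·(-105)] / 6525 = -0.04179
∂z/∂y = [45·(-2.30) − 45·(-0.78)] / 6525 = -0.01048
|∇f| = √(-0.04179² + -0.01048²) = 0.04308 m/m

0.0431 m/m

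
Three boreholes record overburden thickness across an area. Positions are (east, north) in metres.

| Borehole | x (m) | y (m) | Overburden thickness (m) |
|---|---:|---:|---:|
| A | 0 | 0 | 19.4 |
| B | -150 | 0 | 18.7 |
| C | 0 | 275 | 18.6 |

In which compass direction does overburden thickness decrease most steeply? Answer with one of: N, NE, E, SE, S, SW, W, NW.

∂d/∂x = (18.7 − 19.4) / (-150 − 0) = +0.004667
∂d/∂y = (18.6 − 19.4) / (275 − 0) = -0.002909
Steepest decrease is along −∇f = (-0.004667 E, +0.002909 N) → northwest.

NW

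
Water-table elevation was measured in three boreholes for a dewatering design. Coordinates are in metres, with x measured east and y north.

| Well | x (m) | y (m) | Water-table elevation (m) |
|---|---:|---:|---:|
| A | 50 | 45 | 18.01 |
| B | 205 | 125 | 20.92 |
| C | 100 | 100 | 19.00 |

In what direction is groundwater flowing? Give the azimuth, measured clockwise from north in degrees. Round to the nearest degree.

264°

With h = a·x + b·y + c and A as origin, the differences give:
  155·a + 80·b = +2.91
  50·a + 55·b = +0.99
Eliminate b (×55 and ×80, subtract): 4525·a = 80.850 → a = ∂h/∂x = +0.01787
Back-substitute: b = ∂h/∂y = +0.001757.
Flow direction (−∇h) has components (-0.01787 E, -0.001757 N).
Azimuth = atan2(E, N) = atan2(-0.01787, -0.001757) = 264.4° ≈ 264°.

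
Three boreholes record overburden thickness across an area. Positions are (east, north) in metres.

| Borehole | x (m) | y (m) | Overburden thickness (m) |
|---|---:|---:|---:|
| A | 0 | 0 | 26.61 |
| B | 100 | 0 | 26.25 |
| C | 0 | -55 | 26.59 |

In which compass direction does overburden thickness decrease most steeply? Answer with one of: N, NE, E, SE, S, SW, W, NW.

E

∂d/∂x = (26.25 − 26.61) / (100 − 0) = -0.003600
∂d/∂y = (26.59 − 26.61) / (-55 − 0) = +0.0003636
Steepest decrease is along −∇f = (+0.003600 E, -0.0003636 N) → east.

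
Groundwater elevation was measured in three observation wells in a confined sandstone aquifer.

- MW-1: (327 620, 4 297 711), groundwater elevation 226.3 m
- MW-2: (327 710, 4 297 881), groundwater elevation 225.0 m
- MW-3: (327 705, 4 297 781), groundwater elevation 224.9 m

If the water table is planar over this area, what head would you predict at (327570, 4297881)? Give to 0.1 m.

With h = a·x + b·y + c and MW-1 as origin, the differences give:
  90·a + 170·b = -1.3
  85·a + 70·b = -1.4
Eliminate b (×70 and ×170, subtract): -8150·a = 147.00 → a = ∂h/∂x = -0.01804
Back-substitute: b = ∂h/∂y = +0.001902.
h(327570, 4297881) = 226.3 + (-0.01804)·(-50) + (+0.001902)·(170) = 226.3 +0.902 +0.323 = 227.525 m.

227.5 m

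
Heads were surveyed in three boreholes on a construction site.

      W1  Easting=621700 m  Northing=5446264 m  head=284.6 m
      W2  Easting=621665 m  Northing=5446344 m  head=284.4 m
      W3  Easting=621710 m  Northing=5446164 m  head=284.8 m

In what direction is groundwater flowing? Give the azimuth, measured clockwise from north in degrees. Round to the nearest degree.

321°

Taking W1 as reference: W2−W1 = (-35, 80, -0.2); W3−W1 = (10, -100, +0.2).
Determinant of the coordinate differences = (-35)·(-100) − 10·80 = 2700.
∂h/∂x = [(-0.2)·(-100) − (+0.2)·80] / 2700 = +0.001481
∂h/∂y = [(-35)·(+0.2) − 10·(-0.2)] / 2700 = -0.001852
Flow direction (−∇h) has components (-0.001481 E, +0.001852 N).
Azimuth = atan2(E, N) = atan2(-0.001481, +0.001852) = 321.3° ≈ 321°.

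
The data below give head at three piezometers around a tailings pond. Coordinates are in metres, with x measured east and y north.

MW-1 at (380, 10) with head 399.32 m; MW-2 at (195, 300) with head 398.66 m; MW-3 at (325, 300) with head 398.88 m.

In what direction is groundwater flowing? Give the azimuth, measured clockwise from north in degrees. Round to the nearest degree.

With h = a·x + b·y + c and MW-1 as origin, the differences give:
  (-185)·a + 290·b = -0.66
  (-55)·a + 290·b = -0.44
Eliminate b (×290 and ×290, subtract): -37700·a = -63.800 → a = ∂h/∂x = +0.001692
Back-substitute: b = ∂h/∂y = -0.001196.
Flow direction (−∇h) has components (-0.001692 E, +0.001196 N).
Azimuth = atan2(E, N) = atan2(-0.001692, +0.001196) = 305.3° ≈ 305°.

305°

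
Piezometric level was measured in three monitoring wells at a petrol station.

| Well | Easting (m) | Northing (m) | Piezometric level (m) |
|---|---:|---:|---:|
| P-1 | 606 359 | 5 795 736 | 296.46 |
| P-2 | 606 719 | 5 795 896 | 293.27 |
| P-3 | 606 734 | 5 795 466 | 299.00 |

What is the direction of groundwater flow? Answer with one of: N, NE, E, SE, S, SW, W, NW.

With h = a·x + b·y + c and P-1 as origin, the differences give:
  360·a + 160·b = -3.19
  375·a + (-270)·b = +2.54
Eliminate b (×(-270) and ×160, subtract): -157200·a = 454.900 → a = ∂h/∂x = -0.002894
Back-substitute: b = ∂h/∂y = -0.01343.
Flow = −∇h = (+0.002894 east, +0.01343 north), which points north.

N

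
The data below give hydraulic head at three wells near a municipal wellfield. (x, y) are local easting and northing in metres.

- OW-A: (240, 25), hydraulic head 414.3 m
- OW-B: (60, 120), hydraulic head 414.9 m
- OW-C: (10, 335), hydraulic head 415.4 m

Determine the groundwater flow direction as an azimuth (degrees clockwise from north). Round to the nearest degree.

Taking OW-A as reference: OW-B−OW-A = (-180, 95, +0.6); OW-C−OW-A = (-230, 310, +1.1).
Solve a·Δx + b·Δy = Δh: det = (-180)·310 − (-230)·95 = -33950.
∂h/∂x = [(+0.6)·310 − (+1.1)·95] / -33950 = -0.002401
∂h/∂y = [(-180)·(+1.1) − (-230)·(+0.6)] / -33950 = +0.001767
Flow direction (−∇h) has components (+0.002401 E, -0.001767 N).
Azimuth = atan2(E, N) = atan2(+0.002401, -0.001767) = 126.4° ≈ 126°.

126°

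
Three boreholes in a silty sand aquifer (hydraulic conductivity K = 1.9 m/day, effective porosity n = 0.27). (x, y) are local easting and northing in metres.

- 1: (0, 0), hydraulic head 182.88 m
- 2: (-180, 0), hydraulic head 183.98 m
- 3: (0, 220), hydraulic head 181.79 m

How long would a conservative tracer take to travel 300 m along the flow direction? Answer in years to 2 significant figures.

15 years

∂h/∂x = (183.98 − 182.88) / (-180 − 0) = -0.006111
∂h/∂y = (181.79 − 182.88) / (220 − 0) = -0.004955
|∇h| = √(-0.006111² + -0.004955²) = 0.007867
Seepage velocity v = K·i/n = 1.9 × 0.007867 / 0.27 = 0.05536 m/day.
t = 300 / 0.05536 = 5419 days = 14.8 years.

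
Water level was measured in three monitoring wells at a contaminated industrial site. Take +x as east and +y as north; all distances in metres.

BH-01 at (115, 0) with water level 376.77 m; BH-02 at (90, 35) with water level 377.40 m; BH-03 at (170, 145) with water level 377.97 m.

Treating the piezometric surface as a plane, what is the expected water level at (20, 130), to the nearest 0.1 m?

379.1 m

Differences from BH-01: to BH-02 (Δx, Δy, Δh) = (-25, 35, +0.63); to BH-03 = (55, 145, +1.20).
Solve a·Δx + b·Δy = Δh: det = (-25)·145 − 55·35 = -5550.
∂h/∂x = [(+0.63)·145 − (+1.20)·35] / -5550 = -0.008892
∂h/∂y = [(-25)·(+1.20) − 55·(+0.63)] / -5550 = +0.01165
h(20, 130) = 376.77 + (-0.008892)·(-95) + (+0.01165)·(130) = 376.77 +0.845 +1.514 = 379.129 m.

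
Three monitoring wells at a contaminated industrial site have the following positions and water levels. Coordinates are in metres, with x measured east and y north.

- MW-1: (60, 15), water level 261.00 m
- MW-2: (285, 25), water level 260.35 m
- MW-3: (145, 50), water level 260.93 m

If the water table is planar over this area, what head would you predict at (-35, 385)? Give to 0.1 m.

Three-point gradient (reference MW-1): Δ to MW-2 = (225, 10, -0.65), Δ to MW-3 = (85, 35, -0.07).
∂h/∂x = -0.003139, ∂h/∂y = +0.005623 (det = 7025).
h(-35, 385) = 261.00 + (-0.003139)·(-95) + (+0.005623)·(370) = 261.00 +0.298 +2.080 = 263.379 m.

263.4 m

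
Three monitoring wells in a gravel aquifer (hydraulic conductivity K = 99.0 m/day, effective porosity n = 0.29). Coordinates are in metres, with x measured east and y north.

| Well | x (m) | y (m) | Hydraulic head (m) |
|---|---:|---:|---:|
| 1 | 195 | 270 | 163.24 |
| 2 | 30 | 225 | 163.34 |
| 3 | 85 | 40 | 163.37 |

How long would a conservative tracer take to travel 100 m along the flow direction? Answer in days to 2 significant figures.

480 days

Three-point gradient (reference 1): Δ to 2 = (-165, -45, +0.10), Δ to 3 = (-110, -230, +0.13).
∂h/∂x = -0.0005197, ∂h/∂y = -0.0003167 (det = 33000).
|∇h| = √(-0.0005197² + -0.0003167²) = 0.0006086
Seepage velocity v = K·i/n = 99.0 × 0.0006086 / 0.29 = 0.2078 m/day.
t = 100 / 0.2078 = 481.2 days.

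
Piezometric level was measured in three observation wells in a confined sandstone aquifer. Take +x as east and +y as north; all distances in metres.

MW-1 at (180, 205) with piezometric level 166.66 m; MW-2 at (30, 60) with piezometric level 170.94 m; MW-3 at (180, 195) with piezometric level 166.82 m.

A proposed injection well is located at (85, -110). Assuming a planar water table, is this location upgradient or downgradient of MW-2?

Three-point gradient (reference MW-1): Δ to MW-2 = (-150, -145, +4.28), Δ to MW-3 = (0, -10, +0.16).
∂h/∂x = -0.01307, ∂h/∂y = -0.01600 (det = 1500).
Head at (85, -110) = 166.66 + (-0.01307)·(-95) + (-0.01600)·(-315) = 172.94 m.
That is higher than the 170.94 m at MW-2, so the point is upgradient.

upgradient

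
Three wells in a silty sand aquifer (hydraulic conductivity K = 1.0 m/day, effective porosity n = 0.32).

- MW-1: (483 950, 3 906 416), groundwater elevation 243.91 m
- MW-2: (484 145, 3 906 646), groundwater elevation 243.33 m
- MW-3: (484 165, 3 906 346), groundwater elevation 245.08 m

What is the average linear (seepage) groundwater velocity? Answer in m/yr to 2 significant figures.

Three-point gradient (reference MW-1): Δ to MW-2 = (195, 230, -0.58), Δ to MW-3 = (215, -70, +1.17).
∂h/∂x = +0.003621, ∂h/∂y = -0.005592 (det = -63100).
|∇h| = √(0.003621² + -0.005592²) = 0.006662
Seepage velocity v = K·i/n = 1.0 × 0.006662 / 0.32 = 0.02082 m/day = 7.605 m/yr.

7.6 m/yr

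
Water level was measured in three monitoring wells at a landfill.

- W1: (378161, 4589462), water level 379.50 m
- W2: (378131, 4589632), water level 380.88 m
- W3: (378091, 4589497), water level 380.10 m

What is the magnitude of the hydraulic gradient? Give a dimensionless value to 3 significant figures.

Three-point gradient (reference W1): Δ to W2 = (-30, 170, +1.38), Δ to W3 = (-70, 35, +0.60).
∂h/∂x = -0.004949, ∂h/∂y = +0.007244 (det = 10850).
|∇h| = √(-0.004949² + 0.007244²) = 0.008773

0.00877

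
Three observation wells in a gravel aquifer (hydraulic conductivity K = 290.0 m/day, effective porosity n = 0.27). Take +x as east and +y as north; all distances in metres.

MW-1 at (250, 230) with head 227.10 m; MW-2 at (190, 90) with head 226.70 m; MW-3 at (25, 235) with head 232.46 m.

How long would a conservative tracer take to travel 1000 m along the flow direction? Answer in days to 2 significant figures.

With h = a·x + b·y + c and MW-1 as origin, the differences give:
  (-60)·a + (-140)·b = -0.40
  (-225)·a + 5·b = +5.36
Eliminate b (×5 and ×(-140), subtract): -31800·a = 748.400 → a = ∂h/∂x = -0.02353
Back-substitute: b = ∂h/∂y = +0.01294.
|∇h| = √(-0.02353² + 0.01294²) = 0.02685
Seepage velocity v = K·i/n = 290.0 × 0.02685 / 0.27 = 28.84 m/day.
t = 1000 / 28.84 = 34.67 days.

35 days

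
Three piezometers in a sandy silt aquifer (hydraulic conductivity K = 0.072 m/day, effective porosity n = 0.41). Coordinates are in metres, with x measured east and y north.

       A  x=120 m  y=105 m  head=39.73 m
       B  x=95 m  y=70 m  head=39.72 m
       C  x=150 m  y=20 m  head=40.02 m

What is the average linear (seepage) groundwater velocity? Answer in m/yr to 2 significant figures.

0.26 m/yr

Differences from A: to B (Δx, Δy, Δh) = (-25, -35, -0.01); to C = (30, -85, +0.29).
Determinant of the coordinate differences = (-25)·(-85) − 30·(-35) = 3175.
∂h/∂x = [(-0.01)·(-85) − (+0.29)·(-35)] / 3175 = +0.003465
∂h/∂y = [(-25)·(+0.29) − 30·(-0.01)] / 3175 = -0.002189
|∇h| = √(0.003465² + -0.002189²) = 0.004099
Seepage velocity v = K·i/n = 0.072 × 0.004099 / 0.41 = 0.0007198 m/day = 0.2629 m/yr.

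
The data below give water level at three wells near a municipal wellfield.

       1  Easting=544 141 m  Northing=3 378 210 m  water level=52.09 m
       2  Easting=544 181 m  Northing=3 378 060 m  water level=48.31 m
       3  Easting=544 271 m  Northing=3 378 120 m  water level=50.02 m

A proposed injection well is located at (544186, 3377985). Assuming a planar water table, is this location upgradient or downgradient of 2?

downgradient

With h = a·x + b·y + c and 1 as origin, the differences give:
  40·a + (-150)·b = -3.78
  130·a + (-90)·b = -2.07
Eliminate b (×(-90) and ×(-150), subtract): 15900·a = 29.700 → a = ∂h/∂x = +0.001868
Back-substitute: b = ∂h/∂y = +0.02570.
Head at (544186, 3377985) = 52.09 + (+0.001868)·(45) + (+0.02570)·(-225) = 46.39 m.
That is lower than the 48.31 m at 2, so the point is downgradient.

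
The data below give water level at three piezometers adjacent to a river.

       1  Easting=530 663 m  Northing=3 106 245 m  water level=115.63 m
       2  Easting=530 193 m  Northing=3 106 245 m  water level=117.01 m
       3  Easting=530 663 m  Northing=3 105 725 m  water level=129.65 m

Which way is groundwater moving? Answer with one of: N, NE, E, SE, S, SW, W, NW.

∂h/∂x = (117.01 − 115.63) / (530193 − 530663) = -0.002936
∂h/∂y = (129.65 − 115.63) / (3105725 − 3106245) = -0.02696
Flow = −∇h = (+0.002936 east, +0.02696 north), which points north.

N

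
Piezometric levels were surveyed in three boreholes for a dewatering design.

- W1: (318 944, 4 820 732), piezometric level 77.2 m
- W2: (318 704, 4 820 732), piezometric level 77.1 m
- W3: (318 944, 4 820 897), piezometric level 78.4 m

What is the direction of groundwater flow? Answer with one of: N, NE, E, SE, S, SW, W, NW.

S

∂h/∂x = (77.1 − 77.2) / (318704 − 318944) = +0.0004167
∂h/∂y = (78.4 − 77.2) / (4820897 − 4820732) = +0.007273
Flow = −∇h = (-0.0004167 east, -0.007273 north), which points south.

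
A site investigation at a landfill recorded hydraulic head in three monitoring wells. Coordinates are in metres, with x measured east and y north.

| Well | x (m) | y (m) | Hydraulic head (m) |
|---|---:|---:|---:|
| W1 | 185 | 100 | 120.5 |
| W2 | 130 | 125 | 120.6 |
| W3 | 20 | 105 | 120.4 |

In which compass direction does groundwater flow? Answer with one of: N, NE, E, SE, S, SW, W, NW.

S

With h = a·x + b·y + c and W1 as origin, the differences give:
  (-55)·a + 25·b = +0.1
  (-165)·a + 5·b = -0.1
Eliminate b (×5 and ×25, subtract): 3850·a = 3.00 → a = ∂h/∂x = +0.0007792
Back-substitute: b = ∂h/∂y = +0.005714.
Flow = −∇h = (-0.0007792 east, -0.005714 north), which points south.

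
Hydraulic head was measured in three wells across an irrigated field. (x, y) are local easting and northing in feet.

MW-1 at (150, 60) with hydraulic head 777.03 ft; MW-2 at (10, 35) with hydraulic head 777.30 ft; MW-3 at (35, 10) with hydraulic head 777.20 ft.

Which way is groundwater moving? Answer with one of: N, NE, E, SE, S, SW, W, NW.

Differences from MW-1: to MW-2 (Δx, Δy, Δh) = (-140, -25, +0.27); to MW-3 = (-115, -50, +0.17).
Determinant of the coordinate differences = (-140)·(-50) − (-115)·(-25) = 4125.
∂h/∂x = [(+0.27)·(-50) − (+0.17)·(-25)] / 4125 = -0.002242
∂h/∂y = [(-140)·(+0.17) − (-115)·(+0.27)] / 4125 = +0.001758
Flow = −∇h = (+0.002242 east, -0.001758 north), which points southeast.

SE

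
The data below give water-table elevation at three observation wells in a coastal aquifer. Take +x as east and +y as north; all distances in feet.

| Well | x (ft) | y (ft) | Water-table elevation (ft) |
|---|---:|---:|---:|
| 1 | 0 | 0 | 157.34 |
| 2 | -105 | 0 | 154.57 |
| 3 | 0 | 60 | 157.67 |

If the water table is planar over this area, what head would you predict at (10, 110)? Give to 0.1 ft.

158.2 ft

∂h/∂x = (154.57 − 157.34) / (-105 − 0) = +0.02638
∂h/∂y = (157.67 − 157.34) / (60 − 0) = +0.005500
h(10, 110) = 157.34 + (+0.02638)·(10) + (+0.005500)·(110) = 157.34 +0.264 +0.605 = 158.209 ft.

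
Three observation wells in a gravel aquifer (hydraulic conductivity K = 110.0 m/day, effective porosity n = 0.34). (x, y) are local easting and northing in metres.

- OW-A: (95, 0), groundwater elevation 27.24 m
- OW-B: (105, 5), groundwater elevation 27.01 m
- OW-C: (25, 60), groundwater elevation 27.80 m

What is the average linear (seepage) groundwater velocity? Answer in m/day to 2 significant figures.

6.7 m/day

Three-point gradient (reference OW-A): Δ to OW-B = (10, 5, -0.23), Δ to OW-C = (-70, 60, +0.56).
∂h/∂x = -0.01747, ∂h/∂y = -0.01105 (det = 950).
|∇h| = √(-0.01747² + -0.01105²) = 0.02067
Seepage velocity v = K·i/n = 110.0 × 0.02067 / 0.34 = 6.687 m/day.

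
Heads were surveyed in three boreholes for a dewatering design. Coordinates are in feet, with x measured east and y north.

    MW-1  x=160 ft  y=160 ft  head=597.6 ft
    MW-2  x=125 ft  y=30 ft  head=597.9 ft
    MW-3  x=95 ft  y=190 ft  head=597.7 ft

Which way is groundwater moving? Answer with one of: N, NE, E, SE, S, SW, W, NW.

NE

With h = a·x + b·y + c and MW-1 as origin, the differences give:
  (-35)·a + (-130)·b = +0.3
  (-65)·a + 30·b = +0.1
Eliminate b (×30 and ×(-130), subtract): -9500·a = 22.00 → a = ∂h/∂x = -0.002316
Back-substitute: b = ∂h/∂y = -0.001684.
Flow = −∇h = (+0.002316 east, +0.001684 north), which points northeast.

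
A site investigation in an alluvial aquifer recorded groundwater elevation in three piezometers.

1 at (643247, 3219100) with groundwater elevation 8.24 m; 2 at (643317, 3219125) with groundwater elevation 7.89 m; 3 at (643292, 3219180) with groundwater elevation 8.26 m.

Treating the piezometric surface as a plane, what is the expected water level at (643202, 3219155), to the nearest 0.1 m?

8.7 m

Differences from 1: to 2 (Δx, Δy, Δh) = (70, 25, -0.35); to 3 = (45, 80, +0.02).
Determinant of the coordinate differences = 70·80 − 45·25 = 4475.
∂h/∂x = [(-0.35)·80 − (+0.02)·25] / 4475 = -0.006369
∂h/∂y = [70·(+0.02) − 45·(-0.35)] / 4475 = +0.003832
h(643202, 3219155) = 8.24 + (-0.006369)·(-45) + (+0.003832)·(55) = 8.24 +0.287 +0.211 = 8.737 m.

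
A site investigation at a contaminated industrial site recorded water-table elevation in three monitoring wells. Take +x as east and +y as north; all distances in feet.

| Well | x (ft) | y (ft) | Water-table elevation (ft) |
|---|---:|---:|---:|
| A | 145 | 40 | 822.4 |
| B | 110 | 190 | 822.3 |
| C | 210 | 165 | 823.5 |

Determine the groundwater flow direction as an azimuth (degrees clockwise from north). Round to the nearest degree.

With h = a·x + b·y + c and A as origin, the differences give:
  (-35)·a + 150·b = -0.1
  65·a + 125·b = +1.1
Eliminate b (×125 and ×150, subtract): -14125·a = -177.50 → a = ∂h/∂x = +0.01257
Back-substitute: b = ∂h/∂y = +0.002265.
Flow direction (−∇h) has components (-0.01257 E, -0.002265 N).
Azimuth = atan2(E, N) = atan2(-0.01257, -0.002265) = 259.8° ≈ 260°.

260°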